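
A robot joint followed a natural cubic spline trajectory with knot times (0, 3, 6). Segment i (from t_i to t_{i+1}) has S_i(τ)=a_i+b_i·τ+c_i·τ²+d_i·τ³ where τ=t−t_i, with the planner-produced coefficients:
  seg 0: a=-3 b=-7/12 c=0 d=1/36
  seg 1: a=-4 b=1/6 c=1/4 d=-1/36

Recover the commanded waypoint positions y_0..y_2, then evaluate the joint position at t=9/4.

y_0=-3 y_1=-4 y_2=-2
S(9/4) = -1023/256

y_0 = S_0(0) = a_0 = -3
y_1 = S_1(0) = a_1 = -4
y_2 = S_1(3) = -2
t_q=9/4 is in segment 0 (τ=9/4); S_0(τ)=-1023/256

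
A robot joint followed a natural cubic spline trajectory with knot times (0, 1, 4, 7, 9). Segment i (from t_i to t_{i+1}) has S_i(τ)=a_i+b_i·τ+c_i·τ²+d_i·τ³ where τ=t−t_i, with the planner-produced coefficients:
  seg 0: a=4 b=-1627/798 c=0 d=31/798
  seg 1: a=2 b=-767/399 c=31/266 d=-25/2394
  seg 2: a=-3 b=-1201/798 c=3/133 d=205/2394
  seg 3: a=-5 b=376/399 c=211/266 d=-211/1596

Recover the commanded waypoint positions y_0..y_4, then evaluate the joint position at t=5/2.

y_0 = S_0(0) = a_0 = 4
y_1 = S_1(0) = a_1 = 2
y_2 = S_2(0) = a_2 = -3
y_3 = S_3(0) = a_3 = -5
y_4 = S_3(2) = -1
t_q=5/2 is in segment 1 (τ=3/2); S_1(τ)=-1397/2128

y_0=4 y_1=2 y_2=-3 y_3=-5 y_4=-1
S(5/2) = -1397/2128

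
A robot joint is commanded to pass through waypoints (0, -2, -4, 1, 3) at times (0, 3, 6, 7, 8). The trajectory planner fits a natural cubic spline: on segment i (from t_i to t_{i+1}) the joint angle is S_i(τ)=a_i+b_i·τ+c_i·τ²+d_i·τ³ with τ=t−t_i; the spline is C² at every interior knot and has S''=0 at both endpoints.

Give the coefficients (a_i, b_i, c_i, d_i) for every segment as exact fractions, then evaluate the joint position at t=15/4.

  seg 0: a=0 b=1/48 c=0 d=-11/144
  seg 1: a=-2 b=-49/24 c=-11/16 d=55/144
  seg 2: a=-4 b=199/48 c=11/4 d=-91/48
  seg 3: a=1 b=95/24 c=-47/16 d=47/48
S(15/4) = -3847/1024

Δ: Δ0=-2/3, Δ1=-2/3, Δ2=5, Δ3=2
row 1: diag=12, rhs=0; c'=1/4, d'=0
row 2: denom=8−3·1/4=29/4; d'=(34−3·0)/(29/4)=136/29
row 3: denom=4−1·4/29=112/29; d'=(-18−1·136/29)/(112/29)=-47/8
back: M3=-47/8
back: M2=136/29−4/29·-47/8=11/2
back: M1=0−1/4·11/2=-11/8
M: M0=0, M1=-11/8, M2=11/2, M3=-47/8, M4=0
seg 0: a=0, c=M0/2=0, d=(M1−M0)/(6·3)=-11/144, b=Δ0−h0·(2M0+M1)/6=1/48
seg 1: a=-2, c=M1/2=-11/16, d=(M2−M1)/(6·3)=55/144, b=Δ1−h1·(2M1+M2)/6=-49/24
seg 2: a=-4, c=M2/2=11/4, d=(M3−M2)/(6·1)=-91/48, b=Δ2−h2·(2M2+M3)/6=199/48
seg 3: a=1, c=M3/2=-47/16, d=(M4−M3)/(6·1)=47/48, b=Δ3−h3·(2M3+M4)/6=95/24
t_q=15/4 → seg 1, τ=3/4; S=-2+-49/24·τ+-11/16·τ²+55/144·τ³=-3847/1024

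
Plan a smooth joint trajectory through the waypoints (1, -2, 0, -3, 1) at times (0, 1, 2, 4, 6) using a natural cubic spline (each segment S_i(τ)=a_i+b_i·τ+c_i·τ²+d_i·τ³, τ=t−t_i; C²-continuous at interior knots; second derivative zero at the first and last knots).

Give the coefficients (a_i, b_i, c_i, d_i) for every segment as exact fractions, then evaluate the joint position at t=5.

  seg 0: a=1 b=-253/56 c=0 d=85/56
  seg 1: a=-2 b=1/28 c=255/56 d=-145/56
  seg 2: a=0 b=11/8 c=-45/14 d=199/224
  seg 3: a=-3 b=-23/28 c=237/112 d=-79/224
S(5) = -461/224

Δ: Δ0=-3, Δ1=2, Δ2=-3/2, Δ3=2
row 1: diag=4, rhs=30; c'=1/4, d'=15/2
row 2: denom=6−1·1/4=23/4; d'=(-21−1·15/2)/(23/4)=-114/23
row 3: denom=8−2·8/23=168/23; d'=(21−2·-114/23)/(168/23)=237/56
back: M3=237/56
back: M2=-114/23−8/23·237/56=-45/7
back: M1=15/2−1/4·-45/7=255/28
M: M0=0, M1=255/28, M2=-45/7, M3=237/56, M4=0
seg 0: a=1, c=M0/2=0, d=(M1−M0)/(6·1)=85/56, b=Δ0−h0·(2M0+M1)/6=-253/56
seg 1: a=-2, c=M1/2=255/56, d=(M2−M1)/(6·1)=-145/56, b=Δ1−h1·(2M1+M2)/6=1/28
seg 2: a=0, c=M2/2=-45/14, d=(M3−M2)/(6·2)=199/224, b=Δ2−h2·(2M2+M3)/6=11/8
seg 3: a=-3, c=M3/2=237/112, d=(M4−M3)/(6·2)=-79/224, b=Δ3−h3·(2M3+M4)/6=-23/28
t_q=5 → seg 3, τ=1; S=-3+-23/28·τ+237/112·τ²+-79/224·τ³=-461/224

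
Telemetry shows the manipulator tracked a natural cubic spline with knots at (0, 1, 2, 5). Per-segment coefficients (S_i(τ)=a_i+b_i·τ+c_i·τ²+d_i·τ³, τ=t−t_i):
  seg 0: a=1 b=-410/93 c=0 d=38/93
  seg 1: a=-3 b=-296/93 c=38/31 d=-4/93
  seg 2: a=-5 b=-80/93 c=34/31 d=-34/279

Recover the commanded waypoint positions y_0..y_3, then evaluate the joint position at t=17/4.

y_0 = S_0(0) = a_0 = 1
y_1 = S_1(0) = a_1 = -3
y_2 = S_2(0) = a_2 = -5
y_3 = S_2(3) = -1
t_q=17/4 is in segment 2 (τ=9/4); S_2(τ)=-2749/992

y_0=1 y_1=-3 y_2=-5 y_3=-1
S(17/4) = -2749/992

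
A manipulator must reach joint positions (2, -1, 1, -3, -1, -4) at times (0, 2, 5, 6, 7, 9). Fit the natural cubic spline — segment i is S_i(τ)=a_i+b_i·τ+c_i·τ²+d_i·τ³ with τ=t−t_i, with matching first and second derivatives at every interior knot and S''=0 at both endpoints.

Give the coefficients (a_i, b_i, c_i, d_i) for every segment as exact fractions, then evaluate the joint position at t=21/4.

  seg 0: a=2 b=-24071/9438 c=0 d=4957/18876
  seg 1: a=-1 b=5671/9438 c=4957/3146 d=-188/363
  seg 2: a=1 b=-37079/9438 c=-9707/3146 d=14224/4719
  seg 3: a=-3 b=-907/858 c=18741/3146 d=-13685/4719
  seg 4: a=-1 b=20359/9438 c=-8629/3146 d=8629/18876
S(21/4) = -6439/50336

Δ: Δ0=-3/2, Δ1=2/3, Δ2=-4, Δ3=2, Δ4=-3/2
row 1: diag=10, rhs=13; c'=3/10, d'=13/10
row 2: denom=8−3·3/10=71/10; d'=(-28−3·13/10)/(71/10)=-319/71
row 3: denom=4−1·10/71=274/71; d'=(36−1·-319/71)/(274/71)=2875/274
row 4: denom=6−1·71/274=1573/274; d'=(-21−1·2875/274)/(1573/274)=-8629/1573
back: M4=-8629/1573
back: M3=2875/274−71/274·-8629/1573=18741/1573
back: M2=-319/71−10/71·18741/1573=-9707/1573
back: M1=13/10−3/10·-9707/1573=4957/1573
M: M0=0, M1=4957/1573, M2=-9707/1573, M3=18741/1573, M4=-8629/1573, M5=0
seg 0: a=2, c=M0/2=0, d=(M1−M0)/(6·2)=4957/18876, b=Δ0−h0·(2M0+M1)/6=-24071/9438
seg 1: a=-1, c=M1/2=4957/3146, d=(M2−M1)/(6·3)=-188/363, b=Δ1−h1·(2M1+M2)/6=5671/9438
seg 2: a=1, c=M2/2=-9707/3146, d=(M3−M2)/(6·1)=14224/4719, b=Δ2−h2·(2M2+M3)/6=-37079/9438
seg 3: a=-3, c=M3/2=18741/3146, d=(M4−M3)/(6·1)=-13685/4719, b=Δ3−h3·(2M3+M4)/6=-907/858
seg 4: a=-1, c=M4/2=-8629/3146, d=(M5−M4)/(6·2)=8629/18876, b=Δ4−h4·(2M4+M5)/6=20359/9438
t_q=21/4 → seg 2, τ=1/4; S=1+-37079/9438·τ+-9707/3146·τ²+14224/4719·τ³=-6439/50336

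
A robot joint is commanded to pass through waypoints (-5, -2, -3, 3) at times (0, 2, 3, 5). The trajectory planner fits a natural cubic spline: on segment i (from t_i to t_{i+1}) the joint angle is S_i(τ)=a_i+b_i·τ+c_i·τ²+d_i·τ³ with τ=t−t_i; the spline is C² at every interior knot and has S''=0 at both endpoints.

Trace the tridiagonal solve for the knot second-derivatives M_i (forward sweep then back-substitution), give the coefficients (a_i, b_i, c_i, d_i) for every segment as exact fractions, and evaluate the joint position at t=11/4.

Δ: Δ0=3/2, Δ1=-1, Δ2=3
row 1: diag=6, rhs=-15; c'=1/6, d'=-5/2
row 2: denom=6−1·1/6=35/6; d'=(24−1·-5/2)/(35/6)=159/35
back: M2=159/35
back: M1=-5/2−1/6·159/35=-114/35
M: M0=0, M1=-114/35, M2=159/35, M3=0
seg 0: a=-5, c=M0/2=0, d=(M1−M0)/(6·2)=-19/70, b=Δ0−h0·(2M0+M1)/6=181/70
seg 1: a=-2, c=M1/2=-57/35, d=(M2−M1)/(6·1)=13/10, b=Δ1−h1·(2M1+M2)/6=-47/70
seg 2: a=-3, c=M2/2=159/70, d=(M3−M2)/(6·2)=-53/140, b=Δ2−h2·(2M2+M3)/6=-1/35
t_q=11/4 → seg 1, τ=3/4; S=-2+-47/70·τ+-57/35·τ²+13/10·τ³=-12863/4480

  seg 0: a=-5 b=181/70 c=0 d=-19/70
  seg 1: a=-2 b=-47/70 c=-57/35 d=13/10
  seg 2: a=-3 b=-1/35 c=159/70 d=-53/140
S(11/4) = -12863/4480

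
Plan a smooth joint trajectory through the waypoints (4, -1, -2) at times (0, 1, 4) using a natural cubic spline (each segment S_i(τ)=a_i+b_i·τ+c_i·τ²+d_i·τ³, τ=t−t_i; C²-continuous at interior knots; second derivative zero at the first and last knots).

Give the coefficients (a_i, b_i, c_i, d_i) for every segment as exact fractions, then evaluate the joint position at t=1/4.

Δ: Δ0=-5, Δ1=-1/3
row 1: diag=8, rhs=28; c'=3/8, d'=7/2
back: M1=7/2
M: M0=0, M1=7/2, M2=0
seg 0: a=4, c=M0/2=0, d=(M1−M0)/(6·1)=7/12, b=Δ0−h0·(2M0+M1)/6=-67/12
seg 1: a=-1, c=M1/2=7/4, d=(M2−M1)/(6·3)=-7/36, b=Δ1−h1·(2M1+M2)/6=-23/6
t_q=1/4 → seg 0, τ=1/4; S=4+-67/12·τ+0·τ²+7/12·τ³=669/256

  seg 0: a=4 b=-67/12 c=0 d=7/12
  seg 1: a=-1 b=-23/6 c=7/4 d=-7/36
S(1/4) = 669/256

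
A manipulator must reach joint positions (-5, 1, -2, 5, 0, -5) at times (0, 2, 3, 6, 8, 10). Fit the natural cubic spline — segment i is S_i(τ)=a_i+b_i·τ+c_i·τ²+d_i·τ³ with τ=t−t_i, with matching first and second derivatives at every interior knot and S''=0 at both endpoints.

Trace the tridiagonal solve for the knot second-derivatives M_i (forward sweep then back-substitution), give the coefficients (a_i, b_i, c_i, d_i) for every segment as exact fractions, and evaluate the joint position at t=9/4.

Δ: Δ0=3, Δ1=-3, Δ2=7/3, Δ3=-5/2, Δ4=-5/2
row 1: diag=6, rhs=-36; c'=1/6, d'=-6
row 2: denom=8−1·1/6=47/6; d'=(32−1·-6)/(47/6)=228/47
row 3: denom=10−3·18/47=416/47; d'=(-29−3·228/47)/(416/47)=-2047/416
row 4: denom=8−2·47/208=785/104; d'=(0−2·-2047/416)/(785/104)=2047/1570
back: M4=2047/1570
back: M3=-2047/416−47/208·2047/1570=-4094/785
back: M2=228/47−18/47·-4094/785=5376/785
back: M1=-6−1/6·5376/785=-5606/785
M: M0=0, M1=-5606/785, M2=5376/785, M3=-4094/785, M4=2047/1570, M5=0
seg 0: a=-5, c=M0/2=0, d=(M1−M0)/(6·2)=-2803/4710, b=Δ0−h0·(2M0+M1)/6=12671/2355
seg 1: a=1, c=M1/2=-2803/785, d=(M2−M1)/(6·1)=5491/2355, b=Δ1−h1·(2M1+M2)/6=-4147/2355
seg 2: a=-2, c=M2/2=2688/785, d=(M3−M2)/(6·3)=-947/1413, b=Δ2−h2·(2M2+M3)/6=-4492/2355
seg 3: a=5, c=M3/2=-2047/785, d=(M4−M3)/(6·2)=2047/3768, b=Δ3−h3·(2M3+M4)/6=1277/2355
seg 4: a=0, c=M4/2=2047/3140, d=(M5−M4)/(6·2)=-2047/18840, b=Δ4−h4·(2M4+M5)/6=-15869/4710
t_q=9/4 → seg 1, τ=1/4; S=1+-4147/2355·τ+-2803/785·τ²+5491/2355·τ³=18741/50240

  seg 0: a=-5 b=12671/2355 c=0 d=-2803/4710
  seg 1: a=1 b=-4147/2355 c=-2803/785 d=5491/2355
  seg 2: a=-2 b=-4492/2355 c=2688/785 d=-947/1413
  seg 3: a=5 b=1277/2355 c=-2047/785 d=2047/3768
  seg 4: a=0 b=-15869/4710 c=2047/3140 d=-2047/18840
S(9/4) = 18741/50240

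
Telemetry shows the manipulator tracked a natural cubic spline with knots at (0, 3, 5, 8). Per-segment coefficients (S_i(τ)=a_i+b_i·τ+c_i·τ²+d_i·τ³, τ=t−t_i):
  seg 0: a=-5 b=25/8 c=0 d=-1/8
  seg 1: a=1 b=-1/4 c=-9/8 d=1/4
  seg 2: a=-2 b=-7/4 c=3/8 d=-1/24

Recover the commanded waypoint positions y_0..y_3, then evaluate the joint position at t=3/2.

y_0 = S_0(0) = a_0 = -5
y_1 = S_1(0) = a_1 = 1
y_2 = S_2(0) = a_2 = -2
y_3 = S_2(3) = -5
t_q=3/2 is in segment 0 (τ=3/2); S_0(τ)=-47/64

y_0=-5 y_1=1 y_2=-2 y_3=-5
S(3/2) = -47/64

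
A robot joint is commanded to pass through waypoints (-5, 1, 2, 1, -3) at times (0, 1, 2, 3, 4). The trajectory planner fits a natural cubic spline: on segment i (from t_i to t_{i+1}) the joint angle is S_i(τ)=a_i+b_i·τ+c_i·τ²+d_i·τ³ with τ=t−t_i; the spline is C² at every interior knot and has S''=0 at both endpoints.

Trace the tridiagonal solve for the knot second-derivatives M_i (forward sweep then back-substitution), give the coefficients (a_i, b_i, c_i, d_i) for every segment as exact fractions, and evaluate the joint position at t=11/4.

  seg 0: a=-5 b=29/4 c=0 d=-5/4
  seg 1: a=1 b=7/2 c=-15/4 d=5/4
  seg 2: a=2 b=-1/4 c=0 d=-3/4
  seg 3: a=1 b=-5/2 c=-9/4 d=3/4
S(11/4) = 383/256

Δ: Δ0=6, Δ1=1, Δ2=-1, Δ3=-4
row 1: diag=4, rhs=-30; c'=1/4, d'=-15/2
row 2: denom=4−1·1/4=15/4; d'=(-12−1·-15/2)/(15/4)=-6/5
row 3: denom=4−1·4/15=56/15; d'=(-18−1·-6/5)/(56/15)=-9/2
back: M3=-9/2
back: M2=-6/5−4/15·-9/2=0
back: M1=-15/2−1/4·0=-15/2
M: M0=0, M1=-15/2, M2=0, M3=-9/2, M4=0
seg 0: a=-5, c=M0/2=0, d=(M1−M0)/(6·1)=-5/4, b=Δ0−h0·(2M0+M1)/6=29/4
seg 1: a=1, c=M1/2=-15/4, d=(M2−M1)/(6·1)=5/4, b=Δ1−h1·(2M1+M2)/6=7/2
seg 2: a=2, c=M2/2=0, d=(M3−M2)/(6·1)=-3/4, b=Δ2−h2·(2M2+M3)/6=-1/4
seg 3: a=1, c=M3/2=-9/4, d=(M4−M3)/(6·1)=3/4, b=Δ3−h3·(2M3+M4)/6=-5/2
t_q=11/4 → seg 2, τ=3/4; S=2+-1/4·τ+0·τ²+-3/4·τ³=383/256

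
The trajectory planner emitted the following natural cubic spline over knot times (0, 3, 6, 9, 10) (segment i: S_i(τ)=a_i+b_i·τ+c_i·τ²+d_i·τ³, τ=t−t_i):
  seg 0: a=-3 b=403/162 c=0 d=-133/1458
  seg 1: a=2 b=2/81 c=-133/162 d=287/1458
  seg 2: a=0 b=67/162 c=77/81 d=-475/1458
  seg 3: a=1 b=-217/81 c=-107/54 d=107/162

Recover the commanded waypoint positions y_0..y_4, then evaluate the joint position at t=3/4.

y_0 = S_0(0) = a_0 = -3
y_1 = S_1(0) = a_1 = 2
y_2 = S_2(0) = a_2 = 0
y_3 = S_3(0) = a_3 = 1
y_4 = S_3(1) = -3
t_q=3/4 is in segment 0 (τ=3/4); S_0(τ)=-1351/1152

y_0=-3 y_1=2 y_2=0 y_3=1 y_4=-3
S(3/4) = -1351/1152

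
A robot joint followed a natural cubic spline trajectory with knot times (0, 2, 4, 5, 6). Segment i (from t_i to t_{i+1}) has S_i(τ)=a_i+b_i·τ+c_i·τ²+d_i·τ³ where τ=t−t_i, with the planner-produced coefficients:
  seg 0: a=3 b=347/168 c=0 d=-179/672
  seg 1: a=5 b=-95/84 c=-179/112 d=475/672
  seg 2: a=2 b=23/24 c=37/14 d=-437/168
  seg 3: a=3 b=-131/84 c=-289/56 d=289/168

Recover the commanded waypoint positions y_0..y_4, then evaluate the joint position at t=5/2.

y_0 = S_0(0) = a_0 = 3
y_1 = S_1(0) = a_1 = 5
y_2 = S_2(0) = a_2 = 2
y_3 = S_3(0) = a_3 = 3
y_4 = S_3(1) = -2
t_q=5/2 is in segment 1 (τ=1/2); S_1(τ)=7389/1792

y_0=3 y_1=5 y_2=2 y_3=3 y_4=-2
S(5/2) = 7389/1792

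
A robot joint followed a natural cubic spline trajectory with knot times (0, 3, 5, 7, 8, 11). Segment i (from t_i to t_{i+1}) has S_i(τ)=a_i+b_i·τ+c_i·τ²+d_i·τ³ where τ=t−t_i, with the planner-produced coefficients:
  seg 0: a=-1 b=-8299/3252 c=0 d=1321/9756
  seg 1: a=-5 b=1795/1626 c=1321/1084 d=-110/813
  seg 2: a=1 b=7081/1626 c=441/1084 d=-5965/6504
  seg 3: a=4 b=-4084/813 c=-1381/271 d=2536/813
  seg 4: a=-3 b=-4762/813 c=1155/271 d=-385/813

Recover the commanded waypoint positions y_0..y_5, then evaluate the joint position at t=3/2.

y_0 = S_0(0) = a_0 = -1
y_1 = S_1(0) = a_1 = -5
y_2 = S_2(0) = a_2 = 1
y_3 = S_3(0) = a_3 = 4
y_4 = S_4(0) = a_4 = -3
y_5 = S_4(3) = 5
t_q=3/2 is in segment 0 (τ=3/2); S_0(τ)=-37905/8672

y_0=-1 y_1=-5 y_2=1 y_3=4 y_4=-3 y_5=5
S(3/2) = -37905/8672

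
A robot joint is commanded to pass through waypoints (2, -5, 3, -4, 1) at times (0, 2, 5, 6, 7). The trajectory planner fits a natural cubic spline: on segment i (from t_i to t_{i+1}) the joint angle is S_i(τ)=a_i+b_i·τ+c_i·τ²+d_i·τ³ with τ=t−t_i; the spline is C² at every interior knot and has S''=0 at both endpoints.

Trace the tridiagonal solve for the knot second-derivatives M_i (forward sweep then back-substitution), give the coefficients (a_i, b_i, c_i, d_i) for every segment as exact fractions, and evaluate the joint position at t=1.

  seg 0: a=2 b=-2468/411 c=0 d=2059/3288
  seg 1: a=-5 b=1241/822 c=2059/548 d=-5543/4932
  seg 2: a=3 b=-10343/1644 c=-871/137 d=9287/1644
  seg 3: a=-4 b=-1693/822 c=5803/548 d=-5803/1644
S(1) = -3703/1096

Δ: Δ0=-7/2, Δ1=8/3, Δ2=-7, Δ3=5
row 1: diag=10, rhs=37; c'=3/10, d'=37/10
row 2: denom=8−3·3/10=71/10; d'=(-58−3·37/10)/(71/10)=-691/71
row 3: denom=4−1·10/71=274/71; d'=(72−1·-691/71)/(274/71)=5803/274
back: M3=5803/274
back: M2=-691/71−10/71·5803/274=-1742/137
back: M1=37/10−3/10·-1742/137=2059/274
M: M0=0, M1=2059/274, M2=-1742/137, M3=5803/274, M4=0
seg 0: a=2, c=M0/2=0, d=(M1−M0)/(6·2)=2059/3288, b=Δ0−h0·(2M0+M1)/6=-2468/411
seg 1: a=-5, c=M1/2=2059/548, d=(M2−M1)/(6·3)=-5543/4932, b=Δ1−h1·(2M1+M2)/6=1241/822
seg 2: a=3, c=M2/2=-871/137, d=(M3−M2)/(6·1)=9287/1644, b=Δ2−h2·(2M2+M3)/6=-10343/1644
seg 3: a=-4, c=M3/2=5803/548, d=(M4−M3)/(6·1)=-5803/1644, b=Δ3−h3·(2M3+M4)/6=-1693/822
t_q=1 → seg 0, τ=1; S=2+-2468/411·τ+0·τ²+2059/3288·τ³=-3703/1096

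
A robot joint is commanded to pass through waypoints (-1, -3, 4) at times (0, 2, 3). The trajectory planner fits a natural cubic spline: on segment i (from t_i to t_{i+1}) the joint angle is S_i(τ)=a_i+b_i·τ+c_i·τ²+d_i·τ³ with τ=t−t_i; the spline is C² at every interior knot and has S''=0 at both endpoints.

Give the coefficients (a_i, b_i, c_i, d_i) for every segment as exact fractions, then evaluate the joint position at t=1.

  seg 0: a=-1 b=-11/3 c=0 d=2/3
  seg 1: a=-3 b=13/3 c=4 d=-4/3
S(1) = -4

Δ: Δ0=-1, Δ1=7
row 1: diag=6, rhs=48; c'=1/6, d'=8
back: M1=8
M: M0=0, M1=8, M2=0
seg 0: a=-1, c=M0/2=0, d=(M1−M0)/(6·2)=2/3, b=Δ0−h0·(2M0+M1)/6=-11/3
seg 1: a=-3, c=M1/2=4, d=(M2−M1)/(6·1)=-4/3, b=Δ1−h1·(2M1+M2)/6=13/3
t_q=1 → seg 0, τ=1; S=-1+-11/3·τ+0·τ²+2/3·τ³=-4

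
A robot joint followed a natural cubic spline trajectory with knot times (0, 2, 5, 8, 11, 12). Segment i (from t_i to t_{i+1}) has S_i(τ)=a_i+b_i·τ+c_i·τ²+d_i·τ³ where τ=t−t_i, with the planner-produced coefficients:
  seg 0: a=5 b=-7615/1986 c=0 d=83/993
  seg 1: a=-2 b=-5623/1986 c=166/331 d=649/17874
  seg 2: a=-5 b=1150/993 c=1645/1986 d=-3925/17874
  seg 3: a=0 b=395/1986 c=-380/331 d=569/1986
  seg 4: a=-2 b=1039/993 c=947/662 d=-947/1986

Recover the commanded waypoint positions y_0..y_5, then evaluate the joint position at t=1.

y_0 = S_0(0) = a_0 = 5
y_1 = S_1(0) = a_1 = -2
y_2 = S_2(0) = a_2 = -5
y_3 = S_3(0) = a_3 = 0
y_4 = S_4(0) = a_4 = -2
y_5 = S_4(1) = 0
t_q=1 is in segment 0 (τ=1); S_0(τ)=827/662

y_0=5 y_1=-2 y_2=-5 y_3=0 y_4=-2 y_5=0
S(1) = 827/662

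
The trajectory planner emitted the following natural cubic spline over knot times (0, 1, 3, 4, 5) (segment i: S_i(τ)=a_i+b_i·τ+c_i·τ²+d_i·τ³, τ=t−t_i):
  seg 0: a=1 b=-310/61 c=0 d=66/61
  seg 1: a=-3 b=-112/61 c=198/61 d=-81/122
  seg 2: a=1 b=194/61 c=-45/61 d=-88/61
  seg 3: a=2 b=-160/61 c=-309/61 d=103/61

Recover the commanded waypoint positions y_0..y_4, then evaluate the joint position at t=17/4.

y_0 = S_0(0) = a_0 = 1
y_1 = S_1(0) = a_1 = -3
y_2 = S_2(0) = a_2 = 1
y_3 = S_3(0) = a_3 = 2
y_4 = S_3(1) = -4
t_q=17/4 is in segment 3 (τ=1/4); S_3(τ)=4115/3904

y_0=1 y_1=-3 y_2=1 y_3=2 y_4=-4
S(17/4) = 4115/3904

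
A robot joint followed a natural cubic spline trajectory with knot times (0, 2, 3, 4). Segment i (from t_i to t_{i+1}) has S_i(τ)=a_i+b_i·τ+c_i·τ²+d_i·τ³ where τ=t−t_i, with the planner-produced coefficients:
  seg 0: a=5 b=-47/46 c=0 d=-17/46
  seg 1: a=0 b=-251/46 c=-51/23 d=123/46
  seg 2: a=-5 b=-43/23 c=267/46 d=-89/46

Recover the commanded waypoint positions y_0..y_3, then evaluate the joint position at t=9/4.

y_0 = S_0(0) = a_0 = 5
y_1 = S_1(0) = a_1 = 0
y_2 = S_2(0) = a_2 = -5
y_3 = S_2(1) = -3
t_q=9/4 is in segment 1 (τ=1/4); S_1(τ)=-187/128

y_0=5 y_1=0 y_2=-5 y_3=-3
S(9/4) = -187/128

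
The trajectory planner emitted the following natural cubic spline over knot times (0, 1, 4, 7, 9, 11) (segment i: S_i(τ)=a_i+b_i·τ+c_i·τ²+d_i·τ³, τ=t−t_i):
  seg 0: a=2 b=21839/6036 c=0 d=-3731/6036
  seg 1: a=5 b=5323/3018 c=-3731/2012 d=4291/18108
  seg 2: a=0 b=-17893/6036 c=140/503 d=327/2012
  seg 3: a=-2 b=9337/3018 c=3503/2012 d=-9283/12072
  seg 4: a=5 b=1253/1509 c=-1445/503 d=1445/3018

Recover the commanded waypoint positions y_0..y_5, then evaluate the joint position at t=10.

y_0=2 y_1=5 y_2=0 y_3=-2 y_4=5 y_5=-1
S(10) = 3457/1006

y_0 = S_0(0) = a_0 = 2
y_1 = S_1(0) = a_1 = 5
y_2 = S_2(0) = a_2 = 0
y_3 = S_3(0) = a_3 = -2
y_4 = S_4(0) = a_4 = 5
y_5 = S_4(2) = -1
t_q=10 is in segment 4 (τ=1); S_4(τ)=3457/1006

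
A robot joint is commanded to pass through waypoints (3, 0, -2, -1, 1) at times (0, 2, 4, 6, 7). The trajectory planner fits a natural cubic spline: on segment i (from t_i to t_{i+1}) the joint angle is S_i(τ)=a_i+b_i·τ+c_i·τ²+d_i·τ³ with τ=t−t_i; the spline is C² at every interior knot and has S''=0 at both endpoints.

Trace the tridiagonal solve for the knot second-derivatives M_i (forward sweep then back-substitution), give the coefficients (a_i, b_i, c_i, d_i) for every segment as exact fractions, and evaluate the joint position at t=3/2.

  seg 0: a=3 b=-64/41 c=0 d=5/328
  seg 1: a=0 b=-113/82 c=15/164 d=2/41
  seg 2: a=-2 b=-35/82 c=63/164 d=13/328
  seg 3: a=-1 b=65/41 c=51/82 d=-17/82
S(3/2) = 1863/2624

Δ: Δ0=-3/2, Δ1=-1, Δ2=1/2, Δ3=2
row 1: diag=8, rhs=3; c'=1/4, d'=3/8
row 2: denom=8−2·1/4=15/2; d'=(9−2·3/8)/(15/2)=11/10
row 3: denom=6−2·4/15=82/15; d'=(9−2·11/10)/(82/15)=51/41
back: M3=51/41
back: M2=11/10−4/15·51/41=63/82
back: M1=3/8−1/4·63/82=15/82
M: M0=0, M1=15/82, M2=63/82, M3=51/41, M4=0
seg 0: a=3, c=M0/2=0, d=(M1−M0)/(6·2)=5/328, b=Δ0−h0·(2M0+M1)/6=-64/41
seg 1: a=0, c=M1/2=15/164, d=(M2−M1)/(6·2)=2/41, b=Δ1−h1·(2M1+M2)/6=-113/82
seg 2: a=-2, c=M2/2=63/164, d=(M3−M2)/(6·2)=13/328, b=Δ2−h2·(2M2+M3)/6=-35/82
seg 3: a=-1, c=M3/2=51/82, d=(M4−M3)/(6·1)=-17/82, b=Δ3−h3·(2M3+M4)/6=65/41
t_q=3/2 → seg 0, τ=3/2; S=3+-64/41·τ+0·τ²+5/328·τ³=1863/2624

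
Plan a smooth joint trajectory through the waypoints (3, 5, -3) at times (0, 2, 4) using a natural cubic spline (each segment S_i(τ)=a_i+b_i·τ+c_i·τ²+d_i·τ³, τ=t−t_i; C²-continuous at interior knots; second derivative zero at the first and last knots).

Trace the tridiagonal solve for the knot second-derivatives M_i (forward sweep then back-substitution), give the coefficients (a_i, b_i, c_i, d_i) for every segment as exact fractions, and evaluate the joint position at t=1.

Δ: Δ0=1, Δ1=-4
row 1: diag=8, rhs=-30; c'=1/4, d'=-15/4
back: M1=-15/4
M: M0=0, M1=-15/4, M2=0
seg 0: a=3, c=M0/2=0, d=(M1−M0)/(6·2)=-5/16, b=Δ0−h0·(2M0+M1)/6=9/4
seg 1: a=5, c=M1/2=-15/8, d=(M2−M1)/(6·2)=5/16, b=Δ1−h1·(2M1+M2)/6=-3/2
t_q=1 → seg 0, τ=1; S=3+9/4·τ+0·τ²+-5/16·τ³=79/16

  seg 0: a=3 b=9/4 c=0 d=-5/16
  seg 1: a=5 b=-3/2 c=-15/8 d=5/16
S(1) = 79/16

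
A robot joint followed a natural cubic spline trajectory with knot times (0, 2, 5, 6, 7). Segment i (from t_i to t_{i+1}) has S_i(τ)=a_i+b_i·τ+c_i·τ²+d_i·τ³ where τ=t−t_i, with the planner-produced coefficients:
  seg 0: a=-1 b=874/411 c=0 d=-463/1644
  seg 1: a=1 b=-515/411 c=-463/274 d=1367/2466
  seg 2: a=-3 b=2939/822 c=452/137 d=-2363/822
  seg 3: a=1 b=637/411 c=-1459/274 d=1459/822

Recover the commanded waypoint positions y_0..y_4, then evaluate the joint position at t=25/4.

y_0=-1 y_1=1 y_2=-3 y_3=1 y_4=-1
S(25/4) = 18981/17536

y_0 = S_0(0) = a_0 = -1
y_1 = S_1(0) = a_1 = 1
y_2 = S_2(0) = a_2 = -3
y_3 = S_3(0) = a_3 = 1
y_4 = S_3(1) = -1
t_q=25/4 is in segment 3 (τ=1/4); S_3(τ)=18981/17536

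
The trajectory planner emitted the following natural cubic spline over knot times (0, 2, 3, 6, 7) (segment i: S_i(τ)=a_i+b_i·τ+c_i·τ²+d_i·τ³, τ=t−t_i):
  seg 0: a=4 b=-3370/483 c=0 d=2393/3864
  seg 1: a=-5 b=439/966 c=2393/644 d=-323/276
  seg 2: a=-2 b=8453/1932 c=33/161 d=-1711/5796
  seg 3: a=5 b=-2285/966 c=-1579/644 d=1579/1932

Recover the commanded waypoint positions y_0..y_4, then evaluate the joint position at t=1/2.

y_0=4 y_1=-5 y_2=-2 y_3=5 y_4=1
S(1/2) = 6067/10304

y_0 = S_0(0) = a_0 = 4
y_1 = S_1(0) = a_1 = -5
y_2 = S_2(0) = a_2 = -2
y_3 = S_3(0) = a_3 = 5
y_4 = S_3(1) = 1
t_q=1/2 is in segment 0 (τ=1/2); S_0(τ)=6067/10304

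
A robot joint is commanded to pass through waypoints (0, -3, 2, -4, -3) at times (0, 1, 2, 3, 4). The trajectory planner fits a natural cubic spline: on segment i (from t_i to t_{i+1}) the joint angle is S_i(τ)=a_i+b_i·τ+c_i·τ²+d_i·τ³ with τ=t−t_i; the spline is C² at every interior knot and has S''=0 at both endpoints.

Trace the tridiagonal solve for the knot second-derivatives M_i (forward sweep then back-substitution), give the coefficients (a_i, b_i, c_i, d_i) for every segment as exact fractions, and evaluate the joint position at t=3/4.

Δ: Δ0=-3, Δ1=5, Δ2=-6, Δ3=1
row 1: diag=4, rhs=48; c'=1/4, d'=12
row 2: denom=4−1·1/4=15/4; d'=(-66−1·12)/(15/4)=-104/5
row 3: denom=4−1·4/15=56/15; d'=(42−1·-104/5)/(56/15)=471/28
back: M3=471/28
back: M2=-104/5−4/15·471/28=-177/7
back: M1=12−1/4·-177/7=513/28
M: M0=0, M1=513/28, M2=-177/7, M3=471/28, M4=0
seg 0: a=0, c=M0/2=0, d=(M1−M0)/(6·1)=171/56, b=Δ0−h0·(2M0+M1)/6=-339/56
seg 1: a=-3, c=M1/2=513/56, d=(M2−M1)/(6·1)=-407/56, b=Δ1−h1·(2M1+M2)/6=87/28
seg 2: a=2, c=M2/2=-177/14, d=(M3−M2)/(6·1)=393/56, b=Δ2−h2·(2M2+M3)/6=-3/8
seg 3: a=-4, c=M3/2=471/56, d=(M4−M3)/(6·1)=-157/56, b=Δ3−h3·(2M3+M4)/6=-129/28
t_q=3/4 → seg 0, τ=3/4; S=0+-339/56·τ+0·τ²+171/56·τ³=-1665/512

  seg 0: a=0 b=-339/56 c=0 d=171/56
  seg 1: a=-3 b=87/28 c=513/56 d=-407/56
  seg 2: a=2 b=-3/8 c=-177/14 d=393/56
  seg 3: a=-4 b=-129/28 c=471/56 d=-157/56
S(3/4) = -1665/512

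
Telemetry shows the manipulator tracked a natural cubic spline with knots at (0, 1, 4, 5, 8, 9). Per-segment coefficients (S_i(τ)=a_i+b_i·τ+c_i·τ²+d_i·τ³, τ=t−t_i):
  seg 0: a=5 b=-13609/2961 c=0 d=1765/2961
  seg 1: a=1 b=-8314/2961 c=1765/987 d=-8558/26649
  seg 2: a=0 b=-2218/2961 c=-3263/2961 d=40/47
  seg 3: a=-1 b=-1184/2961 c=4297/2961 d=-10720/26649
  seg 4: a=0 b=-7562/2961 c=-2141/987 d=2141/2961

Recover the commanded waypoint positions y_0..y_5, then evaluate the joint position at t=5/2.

y_0=5 y_1=1 y_2=0 y_3=-1 y_4=0 y_5=-4
S(5/2) = -179/658

y_0 = S_0(0) = a_0 = 5
y_1 = S_1(0) = a_1 = 1
y_2 = S_2(0) = a_2 = 0
y_3 = S_3(0) = a_3 = -1
y_4 = S_4(0) = a_4 = 0
y_5 = S_4(1) = -4
t_q=5/2 is in segment 1 (τ=3/2); S_1(τ)=-179/658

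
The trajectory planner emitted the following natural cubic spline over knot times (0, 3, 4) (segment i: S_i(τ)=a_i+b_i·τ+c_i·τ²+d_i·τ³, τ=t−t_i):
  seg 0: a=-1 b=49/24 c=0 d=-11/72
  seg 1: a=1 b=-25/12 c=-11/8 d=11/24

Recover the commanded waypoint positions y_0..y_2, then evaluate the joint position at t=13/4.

y_0 = S_0(0) = a_0 = -1
y_1 = S_1(0) = a_1 = 1
y_2 = S_1(1) = -2
t_q=13/4 is in segment 1 (τ=1/4); S_1(τ)=205/512

y_0=-1 y_1=1 y_2=-2
S(13/4) = 205/512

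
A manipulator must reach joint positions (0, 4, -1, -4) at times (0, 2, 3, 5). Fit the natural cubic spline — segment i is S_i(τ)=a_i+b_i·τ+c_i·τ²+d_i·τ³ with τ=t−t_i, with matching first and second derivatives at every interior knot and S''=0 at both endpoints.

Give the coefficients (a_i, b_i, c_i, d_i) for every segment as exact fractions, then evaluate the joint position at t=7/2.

Δ: Δ0=2, Δ1=-5, Δ2=-3/2
row 1: diag=6, rhs=-42; c'=1/6, d'=-7
row 2: denom=6−1·1/6=35/6; d'=(21−1·-7)/(35/6)=24/5
back: M2=24/5
back: M1=-7−1/6·24/5=-39/5
M: M0=0, M1=-39/5, M2=24/5, M3=0
seg 0: a=0, c=M0/2=0, d=(M1−M0)/(6·2)=-13/20, b=Δ0−h0·(2M0+M1)/6=23/5
seg 1: a=4, c=M1/2=-39/10, d=(M2−M1)/(6·1)=21/10, b=Δ1−h1·(2M1+M2)/6=-16/5
seg 2: a=-1, c=M2/2=12/5, d=(M3−M2)/(6·2)=-2/5, b=Δ2−h2·(2M2+M3)/6=-47/10
t_q=7/2 → seg 2, τ=1/2; S=-1+-47/10·τ+12/5·τ²+-2/5·τ³=-14/5

  seg 0: a=0 b=23/5 c=0 d=-13/20
  seg 1: a=4 b=-16/5 c=-39/10 d=21/10
  seg 2: a=-1 b=-47/10 c=12/5 d=-2/5
S(7/2) = -14/5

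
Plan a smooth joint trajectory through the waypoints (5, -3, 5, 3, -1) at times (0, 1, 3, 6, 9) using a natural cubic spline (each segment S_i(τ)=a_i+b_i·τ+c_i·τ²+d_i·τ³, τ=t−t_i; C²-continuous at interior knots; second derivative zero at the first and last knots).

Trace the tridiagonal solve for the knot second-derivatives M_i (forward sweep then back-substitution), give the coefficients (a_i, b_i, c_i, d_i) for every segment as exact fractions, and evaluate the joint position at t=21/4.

  seg 0: a=5 b=-1064/103 c=0 d=240/103
  seg 1: a=-3 b=-344/103 c=720/103 d=-171/103
  seg 2: a=5 b=484/103 c=-306/103 d=1096/2781
  seg 3: a=3 b=-256/103 c=178/309 d=-178/2781
S(21/4) = 2069/412

Δ: Δ0=-8, Δ1=4, Δ2=-2/3, Δ3=-4/3
row 1: diag=6, rhs=72; c'=1/3, d'=12
row 2: denom=10−2·1/3=28/3; d'=(-28−2·12)/(28/3)=-39/7
row 3: denom=12−3·9/28=309/28; d'=(-4−3·-39/7)/(309/28)=356/309
back: M3=356/309
back: M2=-39/7−9/28·356/309=-612/103
back: M1=12−1/3·-612/103=1440/103
M: M0=0, M1=1440/103, M2=-612/103, M3=356/309, M4=0
seg 0: a=5, c=M0/2=0, d=(M1−M0)/(6·1)=240/103, b=Δ0−h0·(2M0+M1)/6=-1064/103
seg 1: a=-3, c=M1/2=720/103, d=(M2−M1)/(6·2)=-171/103, b=Δ1−h1·(2M1+M2)/6=-344/103
seg 2: a=5, c=M2/2=-306/103, d=(M3−M2)/(6·3)=1096/2781, b=Δ2−h2·(2M2+M3)/6=484/103
seg 3: a=3, c=M3/2=178/309, d=(M4−M3)/(6·3)=-178/2781, b=Δ3−h3·(2M3+M4)/6=-256/103
t_q=21/4 → seg 2, τ=9/4; S=5+484/103·τ+-306/103·τ²+1096/2781·τ³=2069/412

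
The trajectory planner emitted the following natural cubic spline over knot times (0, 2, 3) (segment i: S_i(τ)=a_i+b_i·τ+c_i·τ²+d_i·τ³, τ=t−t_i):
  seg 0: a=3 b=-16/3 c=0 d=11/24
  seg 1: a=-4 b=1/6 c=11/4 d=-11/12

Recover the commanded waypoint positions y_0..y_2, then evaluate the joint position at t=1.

y_0=3 y_1=-4 y_2=-2
S(1) = -15/8

y_0 = S_0(0) = a_0 = 3
y_1 = S_1(0) = a_1 = -4
y_2 = S_1(1) = -2
t_q=1 is in segment 0 (τ=1); S_0(τ)=-15/8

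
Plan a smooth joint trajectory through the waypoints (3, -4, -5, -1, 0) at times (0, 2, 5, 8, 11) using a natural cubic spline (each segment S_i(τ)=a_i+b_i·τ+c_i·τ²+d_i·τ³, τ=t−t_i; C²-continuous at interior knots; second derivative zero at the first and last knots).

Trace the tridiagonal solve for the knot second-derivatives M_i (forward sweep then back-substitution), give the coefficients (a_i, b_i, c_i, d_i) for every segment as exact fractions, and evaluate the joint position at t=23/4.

  seg 0: a=3 b=-844/207 c=0 d=239/1656
  seg 1: a=-4 b=-971/414 c=239/276 d=-485/7452
  seg 2: a=-5 b=905/828 c=58/207 d=-497/7452
  seg 3: a=-1 b=403/414 c=-265/828 d=265/7452
S(23/4) = -1037/256

Δ: Δ0=-7/2, Δ1=-1/3, Δ2=4/3, Δ3=1/3
row 1: diag=10, rhs=19; c'=3/10, d'=19/10
row 2: denom=12−3·3/10=111/10; d'=(10−3·19/10)/(111/10)=43/111
row 3: denom=12−3·10/37=414/37; d'=(-6−3·43/111)/(414/37)=-265/414
back: M3=-265/414
back: M2=43/111−10/37·-265/414=116/207
back: M1=19/10−3/10·116/207=239/138
M: M0=0, M1=239/138, M2=116/207, M3=-265/414, M4=0
seg 0: a=3, c=M0/2=0, d=(M1−M0)/(6·2)=239/1656, b=Δ0−h0·(2M0+M1)/6=-844/207
seg 1: a=-4, c=M1/2=239/276, d=(M2−M1)/(6·3)=-485/7452, b=Δ1−h1·(2M1+M2)/6=-971/414
seg 2: a=-5, c=M2/2=58/207, d=(M3−M2)/(6·3)=-497/7452, b=Δ2−h2·(2M2+M3)/6=905/828
seg 3: a=-1, c=M3/2=-265/828, d=(M4−M3)/(6·3)=265/7452, b=Δ3−h3·(2M3+M4)/6=403/414
t_q=23/4 → seg 2, τ=3/4; S=-5+905/828·τ+58/207·τ²+-497/7452·τ³=-1037/256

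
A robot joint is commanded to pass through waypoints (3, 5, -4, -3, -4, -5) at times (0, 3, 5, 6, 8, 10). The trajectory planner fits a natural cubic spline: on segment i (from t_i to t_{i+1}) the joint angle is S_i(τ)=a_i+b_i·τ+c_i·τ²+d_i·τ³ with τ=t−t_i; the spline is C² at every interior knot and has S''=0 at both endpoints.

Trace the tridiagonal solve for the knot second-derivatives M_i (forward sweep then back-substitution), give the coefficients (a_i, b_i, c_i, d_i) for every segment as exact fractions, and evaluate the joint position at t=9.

  seg 0: a=3 b=5311/1788 c=0 d=-1373/5364
  seg 1: a=5 b=-3523/894 c=-1373/596 d=3619/3576
  seg 2: a=-4 b=-452/447 c=1123/298 d=-1571/894
  seg 3: a=-3 b=1121/894 c=-224/149 d=140/447
  seg 4: a=-4 b=-895/894 c=56/149 d=-28/447
S(9) = -1397/298

Δ: Δ0=2/3, Δ1=-9/2, Δ2=1, Δ3=-1/2, Δ4=-1/2
row 1: diag=10, rhs=-31; c'=1/5, d'=-31/10
row 2: denom=6−2·1/5=28/5; d'=(33−2·-31/10)/(28/5)=7
row 3: denom=6−1·5/28=163/28; d'=(-9−1·7)/(163/28)=-448/163
row 4: denom=8−2·56/163=1192/163; d'=(0−2·-448/163)/(1192/163)=112/149
back: M4=112/149
back: M3=-448/163−56/163·112/149=-448/149
back: M2=7−5/28·-448/149=1123/149
back: M1=-31/10−1/5·1123/149=-1373/298
M: M0=0, M1=-1373/298, M2=1123/149, M3=-448/149, M4=112/149, M5=0
seg 0: a=3, c=M0/2=0, d=(M1−M0)/(6·3)=-1373/5364, b=Δ0−h0·(2M0+M1)/6=5311/1788
seg 1: a=5, c=M1/2=-1373/596, d=(M2−M1)/(6·2)=3619/3576, b=Δ1−h1·(2M1+M2)/6=-3523/894
seg 2: a=-4, c=M2/2=1123/298, d=(M3−M2)/(6·1)=-1571/894, b=Δ2−h2·(2M2+M3)/6=-452/447
seg 3: a=-3, c=M3/2=-224/149, d=(M4−M3)/(6·2)=140/447, b=Δ3−h3·(2M3+M4)/6=1121/894
seg 4: a=-4, c=M4/2=56/149, d=(M5−M4)/(6·2)=-28/447, b=Δ4−h4·(2M4+M5)/6=-895/894
t_q=9 → seg 4, τ=1; S=-4+-895/894·τ+56/149·τ²+-28/447·τ³=-1397/298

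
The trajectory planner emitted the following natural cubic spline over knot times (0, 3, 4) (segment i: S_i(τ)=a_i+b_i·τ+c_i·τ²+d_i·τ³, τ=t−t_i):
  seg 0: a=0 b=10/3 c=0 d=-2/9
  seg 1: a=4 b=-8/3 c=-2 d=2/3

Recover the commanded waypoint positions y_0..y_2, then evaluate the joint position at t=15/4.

y_0 = S_0(0) = a_0 = 0
y_1 = S_1(0) = a_1 = 4
y_2 = S_1(1) = 0
t_q=15/4 is in segment 1 (τ=3/4); S_1(τ)=37/32

y_0=0 y_1=4 y_2=0
S(15/4) = 37/32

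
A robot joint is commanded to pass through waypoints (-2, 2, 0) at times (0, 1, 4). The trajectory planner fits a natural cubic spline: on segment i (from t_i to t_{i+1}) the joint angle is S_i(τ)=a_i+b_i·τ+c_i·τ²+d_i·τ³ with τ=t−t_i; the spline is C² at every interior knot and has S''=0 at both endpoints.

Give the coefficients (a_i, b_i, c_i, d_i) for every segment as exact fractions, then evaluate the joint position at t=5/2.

  seg 0: a=-2 b=55/12 c=0 d=-7/12
  seg 1: a=2 b=17/6 c=-7/4 d=7/36
S(5/2) = 95/32

Δ: Δ0=4, Δ1=-2/3
row 1: diag=8, rhs=-28; c'=3/8, d'=-7/2
back: M1=-7/2
M: M0=0, M1=-7/2, M2=0
seg 0: a=-2, c=M0/2=0, d=(M1−M0)/(6·1)=-7/12, b=Δ0−h0·(2M0+M1)/6=55/12
seg 1: a=2, c=M1/2=-7/4, d=(M2−M1)/(6·3)=7/36, b=Δ1−h1·(2M1+M2)/6=17/6
t_q=5/2 → seg 1, τ=3/2; S=2+17/6·τ+-7/4·τ²+7/36·τ³=95/32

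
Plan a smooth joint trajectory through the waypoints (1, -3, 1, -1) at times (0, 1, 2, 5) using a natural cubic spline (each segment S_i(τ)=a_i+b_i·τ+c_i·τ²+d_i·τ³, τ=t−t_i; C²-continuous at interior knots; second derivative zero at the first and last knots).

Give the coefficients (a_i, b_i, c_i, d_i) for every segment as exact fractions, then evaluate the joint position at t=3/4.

  seg 0: a=1 b=-578/93 c=0 d=206/93
  seg 1: a=-3 b=40/93 c=206/31 d=-286/93
  seg 2: a=1 b=418/93 c=-80/31 d=80/279
S(3/4) = -2705/992

Δ: Δ0=-4, Δ1=4, Δ2=-2/3
row 1: diag=4, rhs=48; c'=1/4, d'=12
row 2: denom=8−1·1/4=31/4; d'=(-28−1·12)/(31/4)=-160/31
back: M2=-160/31
back: M1=12−1/4·-160/31=412/31
M: M0=0, M1=412/31, M2=-160/31, M3=0
seg 0: a=1, c=M0/2=0, d=(M1−M0)/(6·1)=206/93, b=Δ0−h0·(2M0+M1)/6=-578/93
seg 1: a=-3, c=M1/2=206/31, d=(M2−M1)/(6·1)=-286/93, b=Δ1−h1·(2M1+M2)/6=40/93
seg 2: a=1, c=M2/2=-80/31, d=(M3−M2)/(6·3)=80/279, b=Δ2−h2·(2M2+M3)/6=418/93
t_q=3/4 → seg 0, τ=3/4; S=1+-578/93·τ+0·τ²+206/93·τ³=-2705/992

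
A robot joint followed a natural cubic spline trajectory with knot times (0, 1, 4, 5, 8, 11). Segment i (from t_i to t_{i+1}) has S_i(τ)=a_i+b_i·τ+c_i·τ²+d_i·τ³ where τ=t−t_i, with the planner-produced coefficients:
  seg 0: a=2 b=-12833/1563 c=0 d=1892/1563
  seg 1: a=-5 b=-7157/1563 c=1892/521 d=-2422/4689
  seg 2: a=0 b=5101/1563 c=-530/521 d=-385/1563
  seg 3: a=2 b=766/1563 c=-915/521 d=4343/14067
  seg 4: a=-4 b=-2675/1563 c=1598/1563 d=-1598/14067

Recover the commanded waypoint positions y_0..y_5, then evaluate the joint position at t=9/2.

y_0 = S_0(0) = a_0 = 2
y_1 = S_1(0) = a_1 = -5
y_2 = S_2(0) = a_2 = 0
y_3 = S_3(0) = a_3 = 2
y_4 = S_4(0) = a_4 = -4
y_5 = S_4(3) = -3
t_q=9/2 is in segment 2 (τ=1/2); S_2(τ)=5613/4168

y_0=2 y_1=-5 y_2=0 y_3=2 y_4=-4 y_5=-3
S(9/2) = 5613/4168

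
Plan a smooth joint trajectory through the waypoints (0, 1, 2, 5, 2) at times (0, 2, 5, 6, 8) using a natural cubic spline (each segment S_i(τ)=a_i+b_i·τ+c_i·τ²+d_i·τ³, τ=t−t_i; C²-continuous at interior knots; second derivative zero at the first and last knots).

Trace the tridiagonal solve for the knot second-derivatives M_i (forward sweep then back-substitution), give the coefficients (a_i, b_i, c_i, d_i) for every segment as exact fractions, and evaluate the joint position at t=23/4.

Δ: Δ0=1/2, Δ1=1/3, Δ2=3, Δ3=-3/2
row 1: diag=10, rhs=-1; c'=3/10, d'=-1/10
row 2: denom=8−3·3/10=71/10; d'=(16−3·-1/10)/(71/10)=163/71
row 3: denom=6−1·10/71=416/71; d'=(-27−1·163/71)/(416/71)=-5
back: M3=-5
back: M2=163/71−10/71·-5=3
back: M1=-1/10−3/10·3=-1
M: M0=0, M1=-1, M2=3, M3=-5, M4=0
seg 0: a=0, c=M0/2=0, d=(M1−M0)/(6·2)=-1/12, b=Δ0−h0·(2M0+M1)/6=5/6
seg 1: a=1, c=M1/2=-1/2, d=(M2−M1)/(6·3)=2/9, b=Δ1−h1·(2M1+M2)/6=-1/6
seg 2: a=2, c=M2/2=3/2, d=(M3−M2)/(6·1)=-4/3, b=Δ2−h2·(2M2+M3)/6=17/6
seg 3: a=5, c=M3/2=-5/2, d=(M4−M3)/(6·2)=5/12, b=Δ3−h3·(2M3+M4)/6=11/6
t_q=23/4 → seg 2, τ=3/4; S=2+17/6·τ+3/2·τ²+-4/3·τ³=141/32

  seg 0: a=0 b=5/6 c=0 d=-1/12
  seg 1: a=1 b=-1/6 c=-1/2 d=2/9
  seg 2: a=2 b=17/6 c=3/2 d=-4/3
  seg 3: a=5 b=11/6 c=-5/2 d=5/12
S(23/4) = 141/32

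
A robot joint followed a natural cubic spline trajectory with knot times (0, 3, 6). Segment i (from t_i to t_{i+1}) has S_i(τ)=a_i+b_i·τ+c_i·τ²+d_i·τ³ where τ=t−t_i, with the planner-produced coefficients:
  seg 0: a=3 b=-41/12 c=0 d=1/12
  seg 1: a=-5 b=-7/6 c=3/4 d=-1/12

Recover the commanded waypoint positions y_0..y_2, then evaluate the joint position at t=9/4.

y_0=3 y_1=-5 y_2=-4
S(9/4) = -957/256

y_0 = S_0(0) = a_0 = 3
y_1 = S_1(0) = a_1 = -5
y_2 = S_1(3) = -4
t_q=9/4 is in segment 0 (τ=9/4); S_0(τ)=-957/256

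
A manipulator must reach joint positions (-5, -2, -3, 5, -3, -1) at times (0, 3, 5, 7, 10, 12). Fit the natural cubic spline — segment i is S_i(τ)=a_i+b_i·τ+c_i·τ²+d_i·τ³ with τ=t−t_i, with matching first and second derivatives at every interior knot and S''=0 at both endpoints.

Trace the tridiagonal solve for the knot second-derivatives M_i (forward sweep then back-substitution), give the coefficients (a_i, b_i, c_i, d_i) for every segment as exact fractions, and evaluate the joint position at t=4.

  seg 0: a=-5 b=13001/6516 c=0 d=-6485/58644
  seg 1: a=-2 b=-3227/3258 c=-6485/6516 d=8083/13032
  seg 2: a=-3 b=1342/543 c=4441/1629 d=-1598/1629
  seg 3: a=5 b=2614/1629 c=-5147/1629 d=8483/14661
  seg 4: a=-3 b=-2819/1629 c=1112/543 d=-556/1629
S(4) = -43859/13032

Δ: Δ0=1, Δ1=-1/2, Δ2=4, Δ3=-8/3, Δ4=1
row 1: diag=10, rhs=-9; c'=1/5, d'=-9/10
row 2: denom=8−2·1/5=38/5; d'=(27−2·-9/10)/(38/5)=72/19
row 3: denom=10−2·5/19=180/19; d'=(-40−2·72/19)/(180/19)=-226/45
row 4: denom=10−3·19/60=181/20; d'=(22−3·-226/45)/(181/20)=2224/543
back: M4=2224/543
back: M3=-226/45−19/60·2224/543=-10294/1629
back: M2=72/19−5/19·-10294/1629=8882/1629
back: M1=-9/10−1/5·8882/1629=-6485/3258
M: M0=0, M1=-6485/3258, M2=8882/1629, M3=-10294/1629, M4=2224/543, M5=0
seg 0: a=-5, c=M0/2=0, d=(M1−M0)/(6·3)=-6485/58644, b=Δ0−h0·(2M0+M1)/6=13001/6516
seg 1: a=-2, c=M1/2=-6485/6516, d=(M2−M1)/(6·2)=8083/13032, b=Δ1−h1·(2M1+M2)/6=-3227/3258
seg 2: a=-3, c=M2/2=4441/1629, d=(M3−M2)/(6·2)=-1598/1629, b=Δ2−h2·(2M2+M3)/6=1342/543
seg 3: a=5, c=M3/2=-5147/1629, d=(M4−M3)/(6·3)=8483/14661, b=Δ3−h3·(2M3+M4)/6=2614/1629
seg 4: a=-3, c=M4/2=1112/543, d=(M5−M4)/(6·2)=-556/1629, b=Δ4−h4·(2M4+M5)/6=-2819/1629
t_q=4 → seg 1, τ=1; S=-2+-3227/3258·τ+-6485/6516·τ²+8083/13032·τ³=-43859/13032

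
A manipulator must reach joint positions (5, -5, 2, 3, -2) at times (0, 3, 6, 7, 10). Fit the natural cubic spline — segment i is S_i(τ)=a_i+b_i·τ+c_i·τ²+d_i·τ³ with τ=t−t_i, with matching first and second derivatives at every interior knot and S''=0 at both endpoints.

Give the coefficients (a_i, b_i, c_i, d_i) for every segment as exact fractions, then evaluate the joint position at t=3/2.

Δ: Δ0=-10/3, Δ1=7/3, Δ2=1, Δ3=-5/3
row 1: diag=12, rhs=34; c'=1/4, d'=17/6
row 2: denom=8−3·1/4=29/4; d'=(-8−3·17/6)/(29/4)=-66/29
row 3: denom=8−1·4/29=228/29; d'=(-16−1·-66/29)/(228/29)=-199/114
back: M3=-199/114
back: M2=-66/29−4/29·-199/114=-116/57
back: M1=17/6−1/4·-116/57=127/38
M: M0=0, M1=127/38, M2=-116/57, M3=-199/114, M4=0
seg 0: a=5, c=M0/2=0, d=(M1−M0)/(6·3)=127/684, b=Δ0−h0·(2M0+M1)/6=-1141/228
seg 1: a=-5, c=M1/2=127/76, d=(M2−M1)/(6·3)=-613/2052, b=Δ1−h1·(2M1+M2)/6=1/114
seg 2: a=2, c=M2/2=-58/57, d=(M3−M2)/(6·1)=11/228, b=Δ2−h2·(2M2+M3)/6=449/228
seg 3: a=3, c=M3/2=-199/228, d=(M4−M3)/(6·3)=199/2052, b=Δ3−h3·(2M3+M4)/6=3/38
t_q=3/2 → seg 0, τ=3/2; S=5+-1141/228·τ+0·τ²+127/684·τ³=-1143/608

  seg 0: a=5 b=-1141/228 c=0 d=127/684
  seg 1: a=-5 b=1/114 c=127/76 d=-613/2052
  seg 2: a=2 b=449/228 c=-58/57 d=11/228
  seg 3: a=3 b=3/38 c=-199/228 d=199/2052
S(3/2) = -1143/608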